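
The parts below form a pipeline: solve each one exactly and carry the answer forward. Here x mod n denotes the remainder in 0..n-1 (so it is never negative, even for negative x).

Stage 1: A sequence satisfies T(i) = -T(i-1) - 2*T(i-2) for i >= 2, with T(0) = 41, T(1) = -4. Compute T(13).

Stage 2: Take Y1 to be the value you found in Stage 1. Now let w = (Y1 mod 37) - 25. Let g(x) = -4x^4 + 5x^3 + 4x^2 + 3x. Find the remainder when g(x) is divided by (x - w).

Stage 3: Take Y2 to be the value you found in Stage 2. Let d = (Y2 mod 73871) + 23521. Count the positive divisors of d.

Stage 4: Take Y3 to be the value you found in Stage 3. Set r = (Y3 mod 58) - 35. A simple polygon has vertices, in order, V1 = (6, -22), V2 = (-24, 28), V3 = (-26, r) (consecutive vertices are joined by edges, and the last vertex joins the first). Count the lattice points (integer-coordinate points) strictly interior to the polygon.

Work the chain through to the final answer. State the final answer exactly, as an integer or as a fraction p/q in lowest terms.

Stage 1: T(2) = -1*(-4) - 2*(41) = -78; iterating: T(2)=-78, T(3)=86, T(4)=70, T(5)=-242, T(6)=102, T(7)=382, T(8)=-586, T(9)=-178, T(10)=1350, T(11)=-994, T(12)=-1706, T(13)=3694; answer 3694
Stage 2: Y1 = 3694; w = 6; remainder = value at the root: -4*(6)^4 + 5*(6)^3 + 4*(6)^2 + 3*(6)^1 = (-5184) + (1080) + (144) + (18) = -3942; answer -3942
Stage 3: Y2 = -3942; d = 93450; 93450 = 2 * 3 * 5^2 * 7 * 89; number of divisors = (1+1) * (1+1) * (2+1) * (1+1) * (1+1) = 48; answer 48
Stage 4: Y3 = 48; r = 13; cross terms: (6*28 - -24*-22)=-360, (-24*13 - -26*28)=416, (-26*-22 - 6*13)=494; twice the area = |550| = 550; area = 275; boundary points = 10 + 1 + 1 = 12; strictly interior points = area - boundary/2 + 1 = 270; answer 270

270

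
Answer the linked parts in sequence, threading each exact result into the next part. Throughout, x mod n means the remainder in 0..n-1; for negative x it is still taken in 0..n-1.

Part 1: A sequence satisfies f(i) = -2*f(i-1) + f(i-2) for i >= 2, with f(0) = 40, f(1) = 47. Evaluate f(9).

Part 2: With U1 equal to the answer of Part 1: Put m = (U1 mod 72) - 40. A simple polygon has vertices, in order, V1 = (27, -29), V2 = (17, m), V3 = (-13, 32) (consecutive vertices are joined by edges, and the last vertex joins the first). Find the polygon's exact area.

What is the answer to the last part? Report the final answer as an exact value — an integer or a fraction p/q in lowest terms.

Part 1: f(2) = -2*(47) + 1*(40) = -54; iterating: f(2)=-54, f(3)=155, f(4)=-364, f(5)=883, f(6)=-2130, f(7)=5143, f(8)=-12416, f(9)=29975; answer 29975
Part 2: U1 = 29975; m = -17; cross terms: (27*-17 - 17*-29)=34, (17*32 - -13*-17)=323, (-13*-29 - 27*32)=-487; twice the area = |-130| = 130; area = 65; answer 65

65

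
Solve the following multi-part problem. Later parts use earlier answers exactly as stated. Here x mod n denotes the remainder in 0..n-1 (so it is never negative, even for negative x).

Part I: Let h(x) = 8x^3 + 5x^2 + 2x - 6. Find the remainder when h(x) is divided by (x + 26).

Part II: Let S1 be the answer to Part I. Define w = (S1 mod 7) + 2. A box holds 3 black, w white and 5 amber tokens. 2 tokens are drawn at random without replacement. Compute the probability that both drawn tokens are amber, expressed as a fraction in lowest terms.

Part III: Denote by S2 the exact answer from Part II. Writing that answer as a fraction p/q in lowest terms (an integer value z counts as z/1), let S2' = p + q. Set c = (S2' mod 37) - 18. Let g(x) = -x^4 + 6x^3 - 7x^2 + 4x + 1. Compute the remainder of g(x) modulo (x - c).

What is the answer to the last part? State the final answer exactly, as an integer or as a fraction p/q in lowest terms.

Part I: remainder = value at the root: 8*(-26)^3 + 5*(-26)^2 + 2*(-26)^1 - 6 = (-140608) + (3380) + (-52) + (-6) = -137286; answer -137286
Part II: S1 = -137286; w = 7; total draws C(15,2) = 105; favorable C(5,2) = 10; P = 2/21; answer 2/21
Part III: S2 = 2/21; threaded value p + q = 23; c = 5; remainder = value at the root: -1*(5)^4 + 6*(5)^3 - 7*(5)^2 + 4*(5)^1 + 1 = (-625) + (750) + (-175) + (20) + (1) = -29; answer -29

-29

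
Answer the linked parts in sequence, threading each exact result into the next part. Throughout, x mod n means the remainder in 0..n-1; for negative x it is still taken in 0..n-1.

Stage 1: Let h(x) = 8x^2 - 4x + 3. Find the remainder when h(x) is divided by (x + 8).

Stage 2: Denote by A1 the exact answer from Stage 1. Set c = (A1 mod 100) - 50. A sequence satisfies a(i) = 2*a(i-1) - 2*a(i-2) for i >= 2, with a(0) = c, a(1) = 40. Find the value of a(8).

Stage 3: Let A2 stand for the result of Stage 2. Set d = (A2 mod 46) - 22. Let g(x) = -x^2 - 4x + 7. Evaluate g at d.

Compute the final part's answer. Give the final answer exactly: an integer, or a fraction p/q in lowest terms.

-565

Stage 1: remainder = value at the root: 8*(-8)^2 - 4*(-8)^1 + 3 = (512) + (32) + (3) = 547; answer 547
Stage 2: A1 = 547; c = -3; a(2) = 2*(40) - 2*(-3) = 86; iterating: a(2)=86, a(3)=92, a(4)=12, a(5)=-160, a(6)=-344, a(7)=-368, a(8)=-48; answer -48
Stage 3: A2 = -48; d = 22; -1*(22)^2 - 4*(22)^1 + 7 = (-484) + (-88) + (7) = -565; answer -565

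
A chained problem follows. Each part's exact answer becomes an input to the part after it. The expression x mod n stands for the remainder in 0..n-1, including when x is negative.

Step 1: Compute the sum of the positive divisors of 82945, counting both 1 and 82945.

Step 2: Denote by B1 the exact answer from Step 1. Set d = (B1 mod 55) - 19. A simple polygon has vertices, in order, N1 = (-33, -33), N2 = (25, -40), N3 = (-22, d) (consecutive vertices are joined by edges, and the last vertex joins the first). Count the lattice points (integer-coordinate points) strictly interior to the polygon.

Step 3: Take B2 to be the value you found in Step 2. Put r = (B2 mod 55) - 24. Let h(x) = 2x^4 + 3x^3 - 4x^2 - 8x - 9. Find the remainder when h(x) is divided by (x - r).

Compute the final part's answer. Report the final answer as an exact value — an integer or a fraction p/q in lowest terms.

14904

Step 1: 82945 = 5 * 53 * 313; sigma = (1 + 5) * (1 + 53) * (1 + 313) = 6 * 54 * 314 = 101736; answer 101736
Step 2: B1 = 101736; d = 22; cross terms: (-33*-40 - 25*-33)=2145, (25*22 - -22*-40)=-330, (-22*-33 - -33*22)=1452; twice the area = |3267| = 3267; area = 3267/2; boundary points = 1 + 1 + 11 = 13; strictly interior points = area - boundary/2 + 1 = 1628; answer 1628
Step 3: B2 = 1628; r = 9; remainder = value at the root: 2*(9)^4 + 3*(9)^3 - 4*(9)^2 - 8*(9)^1 - 9 = (13122) + (2187) + (-324) + (-72) + (-9) = 14904; answer 14904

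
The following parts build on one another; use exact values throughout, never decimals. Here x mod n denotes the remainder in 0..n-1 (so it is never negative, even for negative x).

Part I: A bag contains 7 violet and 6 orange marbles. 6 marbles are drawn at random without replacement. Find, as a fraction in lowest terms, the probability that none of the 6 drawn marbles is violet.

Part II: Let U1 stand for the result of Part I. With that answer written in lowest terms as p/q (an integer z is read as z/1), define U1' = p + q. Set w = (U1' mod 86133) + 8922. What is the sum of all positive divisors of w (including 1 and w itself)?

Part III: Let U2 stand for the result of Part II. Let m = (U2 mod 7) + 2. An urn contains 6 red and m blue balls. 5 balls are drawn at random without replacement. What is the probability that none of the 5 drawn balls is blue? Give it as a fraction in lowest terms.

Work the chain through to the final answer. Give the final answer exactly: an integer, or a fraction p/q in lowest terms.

Part I: total draws C(13,6) = 1716; favorable C(6,6) = 1; P = 1/1716; answer 1/1716
Part II: U1 = 1/1716; threaded value p + q = 1717; w = 10639; 10639 is prime, so its only divisors are 1 and 10639; sigma = 1 + 10639 = 10640; answer 10640
Part III: U2 = 10640; m = 2; total draws C(8,5) = 56; favorable C(6,5) = 6; P = 3/28; answer 3/28

3/28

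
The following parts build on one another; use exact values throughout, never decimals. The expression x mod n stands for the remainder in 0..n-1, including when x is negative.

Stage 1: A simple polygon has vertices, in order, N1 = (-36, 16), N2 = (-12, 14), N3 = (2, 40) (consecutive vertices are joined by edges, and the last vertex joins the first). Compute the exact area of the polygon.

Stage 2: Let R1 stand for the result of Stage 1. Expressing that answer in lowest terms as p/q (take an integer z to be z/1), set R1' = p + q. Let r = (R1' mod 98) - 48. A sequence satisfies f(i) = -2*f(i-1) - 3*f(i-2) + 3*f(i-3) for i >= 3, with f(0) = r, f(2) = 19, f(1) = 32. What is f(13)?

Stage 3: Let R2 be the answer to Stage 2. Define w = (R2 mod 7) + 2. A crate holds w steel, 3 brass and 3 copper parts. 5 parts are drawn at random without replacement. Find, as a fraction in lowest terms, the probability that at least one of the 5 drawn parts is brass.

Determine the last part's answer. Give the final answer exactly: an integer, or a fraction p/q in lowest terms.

Stage 1: cross terms: (-36*14 - -12*16)=-312, (-12*40 - 2*14)=-508, (2*16 - -36*40)=1472; twice the area = |652| = 652; area = 326; answer 326
Stage 2: R1 = 326; threaded value p + q = 327; r = -15; f(3) = -2*(19) - 3*(32) + 3*(-15) = -179; iterating: f(3)=-179, f(4)=397, f(5)=-200, f(6)=-1328, f(7)=4447, f(8)=-5510, f(9)=-6305, f(10)=42481, f(11)=-82577, f(12)=18796, f(13)=337582; answer 337582
Stage 3: R2 = 337582; w = 2; total draws C(8,5) = 56; complement C(5,5) = 1; favorable 56 - 1 = 55; P = 55/56; answer 55/56

55/56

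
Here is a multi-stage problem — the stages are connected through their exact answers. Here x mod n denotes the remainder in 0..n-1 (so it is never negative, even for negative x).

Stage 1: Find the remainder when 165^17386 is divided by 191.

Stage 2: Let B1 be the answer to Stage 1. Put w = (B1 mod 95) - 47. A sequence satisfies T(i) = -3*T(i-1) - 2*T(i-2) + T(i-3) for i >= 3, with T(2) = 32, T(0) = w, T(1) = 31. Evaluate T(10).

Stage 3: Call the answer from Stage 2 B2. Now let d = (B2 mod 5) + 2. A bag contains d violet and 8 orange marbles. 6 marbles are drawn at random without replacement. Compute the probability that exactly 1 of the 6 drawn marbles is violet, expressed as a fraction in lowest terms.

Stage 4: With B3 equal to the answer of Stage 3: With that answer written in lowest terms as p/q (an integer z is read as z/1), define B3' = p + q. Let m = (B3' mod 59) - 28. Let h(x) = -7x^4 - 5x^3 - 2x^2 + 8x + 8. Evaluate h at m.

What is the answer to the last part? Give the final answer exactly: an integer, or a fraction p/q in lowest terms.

-211138

Stage 1: squarings mod 191: 165^1=165, 165^2=103, 165^4=104, 165^8=120, 165^16=75, 165^32=86, 165^64=138, 165^128=135, 165^256=80, 165^512=97, 165^1024=50, 165^2048=17, 165^4096=98, 165^8192=54, 165^16384=51; 165^17386 = 165^2 * 165^8 * 165^32 * 165^64 * 165^128 * 165^256 * 165^512 * 165^16384 = 26 (mod 191); answer 26
Stage 2: B1 = 26; w = -21; T(3) = -3*(32) - 2*(31) + 1*(-21) = -179; iterating: T(3)=-179, T(4)=504, T(5)=-1122, T(6)=2179, T(7)=-3789, T(8)=5887, T(9)=-7904, T(10)=8149; answer 8149
Stage 3: B2 = 8149; d = 6; total draws C(14,6) = 3003; favorable C(6,1)*C(8,5) = 336; P = 16/143; answer 16/143
Stage 4: B3 = 16/143; threaded value p + q = 159; m = 13; -7*(13)^4 - 5*(13)^3 - 2*(13)^2 + 8*(13)^1 + 8 = (-199927) + (-10985) + (-338) + (104) + (8) = -211138; answer -211138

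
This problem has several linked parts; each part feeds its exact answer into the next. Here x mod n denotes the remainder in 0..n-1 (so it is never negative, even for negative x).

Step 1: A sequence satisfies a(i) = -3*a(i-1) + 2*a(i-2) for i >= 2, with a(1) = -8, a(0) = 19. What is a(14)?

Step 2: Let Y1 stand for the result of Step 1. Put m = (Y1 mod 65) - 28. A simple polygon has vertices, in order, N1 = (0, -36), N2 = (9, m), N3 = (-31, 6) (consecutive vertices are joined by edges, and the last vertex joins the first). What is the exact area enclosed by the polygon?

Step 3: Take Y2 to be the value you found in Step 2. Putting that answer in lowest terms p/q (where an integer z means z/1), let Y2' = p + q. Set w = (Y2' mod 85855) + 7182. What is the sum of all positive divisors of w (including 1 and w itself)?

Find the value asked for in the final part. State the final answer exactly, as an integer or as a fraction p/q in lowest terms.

12324

Step 1: a(2) = -3*(-8) + 2*(19) = 62; iterating: a(2)=62, a(3)=-202, a(4)=730, a(5)=-2594, a(6)=9242, a(7)=-32914, a(8)=117226, a(9)=-417506, a(10)=1486970, a(11)=-5295922, a(12)=18861706, a(13)=-67176962, a(14)=239254298; answer 239254298
Step 2: Y1 = 239254298; m = -5; cross terms: (0*-5 - 9*-36)=324, (9*6 - -31*-5)=-101, (-31*-36 - 0*6)=1116; twice the area = |1339| = 1339; area = 1339/2; answer 1339/2
Step 3: Y2 = 1339/2; threaded value p + q = 1341; w = 8523; 8523 = 3^2 * 947; sigma = (1 + 3 + 9) * (1 + 947) = 13 * 948 = 12324; answer 12324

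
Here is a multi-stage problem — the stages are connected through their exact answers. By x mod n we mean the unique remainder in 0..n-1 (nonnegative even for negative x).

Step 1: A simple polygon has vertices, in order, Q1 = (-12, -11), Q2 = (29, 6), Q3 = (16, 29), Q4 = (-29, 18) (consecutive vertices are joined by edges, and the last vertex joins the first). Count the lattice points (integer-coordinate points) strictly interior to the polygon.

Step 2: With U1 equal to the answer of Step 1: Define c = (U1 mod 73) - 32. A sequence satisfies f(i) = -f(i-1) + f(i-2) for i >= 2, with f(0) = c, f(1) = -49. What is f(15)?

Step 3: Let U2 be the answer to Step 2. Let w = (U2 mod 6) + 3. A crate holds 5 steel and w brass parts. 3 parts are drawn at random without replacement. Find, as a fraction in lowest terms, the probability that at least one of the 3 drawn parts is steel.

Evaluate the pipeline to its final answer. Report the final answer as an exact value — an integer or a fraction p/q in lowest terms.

20/21

Step 1: cross terms: (-12*6 - 29*-11)=247, (29*29 - 16*6)=745, (16*18 - -29*29)=1129, (-29*-11 - -12*18)=535; twice the area = |2656| = 2656; area = 1328; boundary points = 1 + 1 + 1 + 1 = 4; strictly interior points = area - boundary/2 + 1 = 1327; answer 1327
Step 2: U1 = 1327; c = -19; f(2) = -1*(-49) + 1*(-19) = 30; iterating: f(2)=30, f(3)=-79, f(4)=109, f(5)=-188, f(6)=297, f(7)=-485, f(8)=782, f(9)=-1267, f(10)=2049, f(11)=-3316, f(12)=5365, f(13)=-8681, f(14)=14046, f(15)=-22727; answer -22727
Step 3: U2 = -22727; w = 4; total draws C(9,3) = 84; complement C(4,3) = 4; favorable 84 - 4 = 80; P = 20/21; answer 20/21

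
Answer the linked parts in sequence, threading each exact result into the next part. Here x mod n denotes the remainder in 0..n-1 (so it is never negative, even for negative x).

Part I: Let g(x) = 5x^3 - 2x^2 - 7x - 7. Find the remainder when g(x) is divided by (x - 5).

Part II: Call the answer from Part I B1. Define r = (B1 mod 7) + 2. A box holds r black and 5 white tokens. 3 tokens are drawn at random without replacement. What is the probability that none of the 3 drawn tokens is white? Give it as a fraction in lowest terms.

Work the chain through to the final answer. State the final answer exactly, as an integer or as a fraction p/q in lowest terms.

1/56

Part I: remainder = value at the root: 5*(5)^3 - 2*(5)^2 - 7*(5)^1 - 7 = (625) + (-50) + (-35) + (-7) = 533; answer 533
Part II: B1 = 533; r = 3; total draws C(8,3) = 56; favorable C(3,3) = 1; P = 1/56; answer 1/56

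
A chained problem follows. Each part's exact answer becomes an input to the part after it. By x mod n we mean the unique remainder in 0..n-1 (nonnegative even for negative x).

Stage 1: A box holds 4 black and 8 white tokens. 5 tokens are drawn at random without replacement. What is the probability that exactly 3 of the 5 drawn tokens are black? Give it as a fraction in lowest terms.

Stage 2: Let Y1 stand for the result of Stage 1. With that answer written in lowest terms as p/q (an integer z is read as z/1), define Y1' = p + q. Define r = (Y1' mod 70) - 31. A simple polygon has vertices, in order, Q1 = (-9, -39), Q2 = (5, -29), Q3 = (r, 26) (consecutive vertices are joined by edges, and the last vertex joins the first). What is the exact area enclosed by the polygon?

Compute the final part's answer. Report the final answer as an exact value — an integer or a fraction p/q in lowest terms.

Stage 1: total draws C(12,5) = 792; favorable C(4,3)*C(8,2) = 112; P = 14/99; answer 14/99
Stage 2: Y1 = 14/99; threaded value p + q = 113; r = 12; cross terms: (-9*-29 - 5*-39)=456, (5*26 - 12*-29)=478, (12*-39 - -9*26)=-234; twice the area = |700| = 700; area = 350; answer 350

350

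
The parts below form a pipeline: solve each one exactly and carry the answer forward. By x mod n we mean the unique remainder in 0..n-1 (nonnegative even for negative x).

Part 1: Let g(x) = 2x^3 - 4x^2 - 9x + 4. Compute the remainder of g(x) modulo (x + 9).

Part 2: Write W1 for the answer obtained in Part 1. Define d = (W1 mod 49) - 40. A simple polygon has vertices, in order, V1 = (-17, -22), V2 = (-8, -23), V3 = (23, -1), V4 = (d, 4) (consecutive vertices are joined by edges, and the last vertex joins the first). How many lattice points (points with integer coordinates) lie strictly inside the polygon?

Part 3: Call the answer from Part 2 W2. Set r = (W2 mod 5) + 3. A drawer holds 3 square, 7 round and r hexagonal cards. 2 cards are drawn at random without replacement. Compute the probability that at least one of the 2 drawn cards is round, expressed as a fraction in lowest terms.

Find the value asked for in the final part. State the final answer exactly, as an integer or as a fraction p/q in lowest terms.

Part 1: remainder = value at the root: 2*(-9)^3 - 4*(-9)^2 - 9*(-9)^1 + 4 = (-1458) + (-324) + (81) + (4) = -1697; answer -1697
Part 2: W1 = -1697; d = -22; cross terms: (-17*-23 - -8*-22)=215, (-8*-1 - 23*-23)=537, (23*4 - -22*-1)=70, (-22*-22 - -17*4)=552; twice the area = |1374| = 1374; area = 687; boundary points = 1 + 1 + 5 + 1 = 8; strictly interior points = area - boundary/2 + 1 = 684; answer 684
Part 3: W2 = 684; r = 7; total draws C(17,2) = 136; complement C(10,2) = 45; favorable 136 - 45 = 91; P = 91/136; answer 91/136

91/136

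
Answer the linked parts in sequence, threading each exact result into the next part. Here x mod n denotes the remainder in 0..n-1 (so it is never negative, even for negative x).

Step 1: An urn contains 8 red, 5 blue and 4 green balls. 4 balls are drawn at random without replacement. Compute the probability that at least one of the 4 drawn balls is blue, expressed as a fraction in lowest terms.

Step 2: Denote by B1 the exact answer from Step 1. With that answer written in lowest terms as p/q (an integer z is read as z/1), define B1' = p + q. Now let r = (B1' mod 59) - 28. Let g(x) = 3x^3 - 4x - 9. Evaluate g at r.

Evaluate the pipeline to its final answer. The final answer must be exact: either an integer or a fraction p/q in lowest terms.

Step 1: total draws C(17,4) = 2380; complement C(12,4) = 495; favorable 2380 - 495 = 1885; P = 377/476; answer 377/476
Step 2: B1 = 377/476; threaded value p + q = 853; r = -1; 3*(-1)^3 - 4*(-1)^1 - 9 = (-3) + (4) + (-9) = -8; answer -8

-8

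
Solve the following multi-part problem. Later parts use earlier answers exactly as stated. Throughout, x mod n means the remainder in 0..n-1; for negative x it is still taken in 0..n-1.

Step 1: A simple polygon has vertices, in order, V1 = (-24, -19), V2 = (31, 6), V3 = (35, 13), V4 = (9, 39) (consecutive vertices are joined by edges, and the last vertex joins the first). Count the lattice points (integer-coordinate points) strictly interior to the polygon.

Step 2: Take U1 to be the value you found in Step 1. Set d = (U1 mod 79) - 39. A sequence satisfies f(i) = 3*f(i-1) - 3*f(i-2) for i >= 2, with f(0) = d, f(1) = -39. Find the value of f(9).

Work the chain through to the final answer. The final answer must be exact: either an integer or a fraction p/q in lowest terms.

Step 1: cross terms: (-24*6 - 31*-19)=445, (31*13 - 35*6)=193, (35*39 - 9*13)=1248, (9*-19 - -24*39)=765; twice the area = |2651| = 2651; area = 2651/2; boundary points = 5 + 1 + 26 + 1 = 33; strictly interior points = area - boundary/2 + 1 = 1310; answer 1310
Step 2: U1 = 1310; d = 7; f(2) = 3*(-39) - 3*(7) = -138; iterating: f(2)=-138, f(3)=-297, f(4)=-477, f(5)=-540, f(6)=-189, f(7)=1053, f(8)=3726, f(9)=8019; answer 8019

8019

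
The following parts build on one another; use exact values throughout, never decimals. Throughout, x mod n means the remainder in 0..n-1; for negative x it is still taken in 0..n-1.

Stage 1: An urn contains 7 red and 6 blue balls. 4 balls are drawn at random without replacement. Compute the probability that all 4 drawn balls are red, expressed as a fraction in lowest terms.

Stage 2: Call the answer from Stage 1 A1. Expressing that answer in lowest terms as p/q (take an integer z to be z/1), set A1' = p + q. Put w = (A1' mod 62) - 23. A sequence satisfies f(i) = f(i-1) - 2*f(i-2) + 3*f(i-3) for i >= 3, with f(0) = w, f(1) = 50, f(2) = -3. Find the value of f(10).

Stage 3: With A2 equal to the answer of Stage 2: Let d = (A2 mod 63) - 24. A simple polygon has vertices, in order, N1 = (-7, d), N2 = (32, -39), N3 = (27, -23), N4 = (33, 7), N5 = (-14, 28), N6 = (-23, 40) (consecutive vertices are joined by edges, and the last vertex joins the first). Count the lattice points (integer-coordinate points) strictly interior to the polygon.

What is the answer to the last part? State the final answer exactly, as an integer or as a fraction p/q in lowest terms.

1373

Stage 1: total draws C(13,4) = 715; favorable C(7,4) = 35; P = 7/143; answer 7/143
Stage 2: A1 = 7/143; threaded value p + q = 150; w = 3; f(3) = 1*(-3) - 2*(50) + 3*(3) = -94; iterating: f(3)=-94, f(4)=62, f(5)=241, f(6)=-165, f(7)=-461, f(8)=592, f(9)=1019, f(10)=-1548; answer -1548
Stage 3: A2 = -1548; d = 3; cross terms: (-7*-39 - 32*3)=177, (32*-23 - 27*-39)=317, (27*7 - 33*-23)=948, (33*28 - -14*7)=1022, (-14*40 - -23*28)=84, (-23*3 - -7*40)=211; twice the area = |2759| = 2759; area = 2759/2; boundary points = 3 + 1 + 6 + 1 + 3 + 1 = 15; strictly interior points = area - boundary/2 + 1 = 1373; answer 1373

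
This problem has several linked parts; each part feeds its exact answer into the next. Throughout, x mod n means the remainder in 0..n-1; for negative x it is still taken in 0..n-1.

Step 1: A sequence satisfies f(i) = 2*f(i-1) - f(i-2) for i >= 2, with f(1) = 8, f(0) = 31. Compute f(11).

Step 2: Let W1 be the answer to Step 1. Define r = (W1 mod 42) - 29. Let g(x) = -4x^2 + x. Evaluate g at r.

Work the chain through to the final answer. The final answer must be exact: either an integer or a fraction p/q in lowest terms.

-3

Step 1: f(2) = 2*(8) - 1*(31) = -15; iterating: f(2)=-15, f(3)=-38, f(4)=-61, f(5)=-84, f(6)=-107, f(7)=-130, f(8)=-153, f(9)=-176, f(10)=-199, f(11)=-222; answer -222
Step 2: W1 = -222; r = 1; -4*(1)^2 + 1*(1)^1 = (-4) + (1) = -3; answer -3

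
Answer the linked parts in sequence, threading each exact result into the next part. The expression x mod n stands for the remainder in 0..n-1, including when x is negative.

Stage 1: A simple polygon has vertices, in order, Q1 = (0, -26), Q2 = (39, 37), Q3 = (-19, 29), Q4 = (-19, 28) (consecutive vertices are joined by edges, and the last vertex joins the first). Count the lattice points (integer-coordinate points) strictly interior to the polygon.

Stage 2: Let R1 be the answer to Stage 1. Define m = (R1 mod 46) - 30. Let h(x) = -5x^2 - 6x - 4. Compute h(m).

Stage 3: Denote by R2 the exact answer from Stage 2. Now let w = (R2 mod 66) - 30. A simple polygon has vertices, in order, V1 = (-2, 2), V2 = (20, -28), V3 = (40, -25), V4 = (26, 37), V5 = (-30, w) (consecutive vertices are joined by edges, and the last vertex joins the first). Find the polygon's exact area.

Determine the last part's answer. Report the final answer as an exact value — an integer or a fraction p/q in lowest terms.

2244

Stage 1: cross terms: (0*37 - 39*-26)=1014, (39*29 - -19*37)=1834, (-19*28 - -19*29)=19, (-19*-26 - 0*28)=494; twice the area = |3361| = 3361; area = 3361/2; boundary points = 3 + 2 + 1 + 1 = 7; strictly interior points = area - boundary/2 + 1 = 1678; answer 1678
Stage 2: R1 = 1678; m = -8; -5*(-8)^2 - 6*(-8)^1 - 4 = (-320) + (48) + (-4) = -276; answer -276
Stage 3: R2 = -276; w = 24; cross terms: (-2*-28 - 20*2)=16, (20*-25 - 40*-28)=620, (40*37 - 26*-25)=2130, (26*24 - -30*37)=1734, (-30*2 - -2*24)=-12; twice the area = |4488| = 4488; area = 2244; answer 2244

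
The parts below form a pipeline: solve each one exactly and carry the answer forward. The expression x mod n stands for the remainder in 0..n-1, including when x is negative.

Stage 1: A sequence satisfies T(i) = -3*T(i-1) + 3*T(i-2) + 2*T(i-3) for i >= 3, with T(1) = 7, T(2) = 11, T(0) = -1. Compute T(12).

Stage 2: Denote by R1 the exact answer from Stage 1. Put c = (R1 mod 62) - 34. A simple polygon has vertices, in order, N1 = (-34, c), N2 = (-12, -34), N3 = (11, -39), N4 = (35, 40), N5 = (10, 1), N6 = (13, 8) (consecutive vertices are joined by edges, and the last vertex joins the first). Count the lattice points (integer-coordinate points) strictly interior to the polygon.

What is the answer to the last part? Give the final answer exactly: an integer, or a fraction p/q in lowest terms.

2136

Stage 1: T(3) = -3*(11) + 3*(7) + 2*(-1) = -14; iterating: T(3)=-14, T(4)=89, T(5)=-287, T(6)=1100, T(7)=-3983, T(8)=14675, T(9)=-53774, T(10)=197381, T(11)=-724115, T(12)=2656940; answer 2656940
Stage 2: R1 = 2656940; c = 20; cross terms: (-34*-34 - -12*20)=1396, (-12*-39 - 11*-34)=842, (11*40 - 35*-39)=1805, (35*1 - 10*40)=-365, (10*8 - 13*1)=67, (13*20 - -34*8)=532; twice the area = |4277| = 4277; area = 4277/2; boundary points = 2 + 1 + 1 + 1 + 1 + 1 = 7; strictly interior points = area - boundary/2 + 1 = 2136; answer 2136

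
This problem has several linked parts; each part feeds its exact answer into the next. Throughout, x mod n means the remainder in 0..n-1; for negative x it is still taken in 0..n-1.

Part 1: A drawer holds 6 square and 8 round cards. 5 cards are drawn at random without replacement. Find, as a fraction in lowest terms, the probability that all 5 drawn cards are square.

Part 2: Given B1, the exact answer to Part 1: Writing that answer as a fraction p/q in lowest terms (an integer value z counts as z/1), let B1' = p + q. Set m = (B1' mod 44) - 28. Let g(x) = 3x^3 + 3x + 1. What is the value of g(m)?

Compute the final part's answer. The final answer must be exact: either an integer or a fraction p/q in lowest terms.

Part 1: total draws C(14,5) = 2002; favorable C(6,5) = 6; P = 3/1001; answer 3/1001
Part 2: B1 = 3/1001; threaded value p + q = 1004; m = 8; 3*(8)^3 + 3*(8)^1 + 1 = (1536) + (24) + (1) = 1561; answer 1561

1561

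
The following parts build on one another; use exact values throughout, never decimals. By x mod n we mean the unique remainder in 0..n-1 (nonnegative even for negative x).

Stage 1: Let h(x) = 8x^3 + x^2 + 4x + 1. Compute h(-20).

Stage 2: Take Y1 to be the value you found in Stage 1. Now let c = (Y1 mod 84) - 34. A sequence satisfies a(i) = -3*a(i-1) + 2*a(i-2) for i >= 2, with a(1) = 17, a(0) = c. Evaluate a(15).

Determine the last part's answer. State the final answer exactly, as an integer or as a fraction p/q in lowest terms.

Stage 1: 8*(-20)^3 + 1*(-20)^2 + 4*(-20)^1 + 1 = (-64000) + (400) + (-80) + (1) = -63679; answer -63679
Stage 2: Y1 = -63679; c = 43; a(2) = -3*(17) + 2*(43) = 35; iterating: a(2)=35, a(3)=-71, a(4)=283, a(5)=-991, a(6)=3539, a(7)=-12599, a(8)=44875, a(9)=-159823, a(10)=569219, a(11)=-2027303, a(12)=7220347, a(13)=-25715647, a(14)=91587635, a(15)=-326194199; answer -326194199

-326194199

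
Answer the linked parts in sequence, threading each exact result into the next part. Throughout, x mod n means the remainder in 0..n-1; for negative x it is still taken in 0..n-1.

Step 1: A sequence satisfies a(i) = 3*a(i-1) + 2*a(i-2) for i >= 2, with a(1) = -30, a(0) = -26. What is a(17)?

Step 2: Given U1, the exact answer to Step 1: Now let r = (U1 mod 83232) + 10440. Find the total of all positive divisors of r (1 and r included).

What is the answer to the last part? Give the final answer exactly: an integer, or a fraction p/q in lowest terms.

Step 1: a(2) = 3*(-30) + 2*(-26) = -142; iterating: a(2)=-142, a(3)=-486, a(4)=-1742, a(5)=-6198, a(6)=-22078, a(7)=-78630, a(8)=-280046, a(9)=-997398, a(10)=-3552286, a(11)=-12651654, a(12)=-45059534, a(13)=-160481910, a(14)=-571564798, a(15)=-2035658214, a(16)=-7250104238, a(17)=-25821629142; answer -25821629142
Step 2: U1 = -25821629142; r = 27282; 27282 = 2 * 3 * 4547; sigma = (1 + 2) * (1 + 3) * (1 + 4547) = 3 * 4 * 4548 = 54576; answer 54576

54576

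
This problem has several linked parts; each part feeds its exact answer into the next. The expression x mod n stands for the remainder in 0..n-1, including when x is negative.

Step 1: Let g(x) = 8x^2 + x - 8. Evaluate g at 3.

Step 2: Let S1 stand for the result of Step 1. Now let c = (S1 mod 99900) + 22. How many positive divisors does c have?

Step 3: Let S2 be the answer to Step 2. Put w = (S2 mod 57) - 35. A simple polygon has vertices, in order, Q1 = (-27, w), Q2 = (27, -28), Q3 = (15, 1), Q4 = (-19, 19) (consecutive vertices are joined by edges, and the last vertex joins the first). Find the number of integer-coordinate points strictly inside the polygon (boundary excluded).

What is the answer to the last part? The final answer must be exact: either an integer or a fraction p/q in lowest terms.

1766

Step 1: 8*(3)^2 + 1*(3)^1 - 8 = (72) + (3) + (-8) = 67; answer 67
Step 2: S1 = 67; c = 89; 89 is prime, so its only divisors are 1 and 89; count = 2; answer 2
Step 3: S2 = 2; w = -33; cross terms: (-27*-28 - 27*-33)=1647, (27*1 - 15*-28)=447, (15*19 - -19*1)=304, (-19*-33 - -27*19)=1140; twice the area = |3538| = 3538; area = 1769; boundary points = 1 + 1 + 2 + 4 = 8; strictly interior points = area - boundary/2 + 1 = 1766; answer 1766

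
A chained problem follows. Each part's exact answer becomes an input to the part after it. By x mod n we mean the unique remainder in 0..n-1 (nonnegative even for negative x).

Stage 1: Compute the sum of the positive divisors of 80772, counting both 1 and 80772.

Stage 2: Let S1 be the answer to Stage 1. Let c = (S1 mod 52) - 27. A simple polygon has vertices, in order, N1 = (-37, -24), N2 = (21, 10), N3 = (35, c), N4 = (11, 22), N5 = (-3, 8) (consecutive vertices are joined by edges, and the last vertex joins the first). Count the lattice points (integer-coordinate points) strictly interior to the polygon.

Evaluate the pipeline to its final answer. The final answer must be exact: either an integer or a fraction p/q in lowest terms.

Stage 1: 80772 = 2^2 * 3 * 53 * 127; sigma = (1 + 2 + 4) * (1 + 3) * (1 + 53) * (1 + 127) = 7 * 4 * 54 * 128 = 193536; answer 193536
Stage 2: S1 = 193536; c = 17; cross terms: (-37*10 - 21*-24)=134, (21*17 - 35*10)=7, (35*22 - 11*17)=583, (11*8 - -3*22)=154, (-3*-24 - -37*8)=368; twice the area = |1246| = 1246; area = 623; boundary points = 2 + 7 + 1 + 14 + 2 = 26; strictly interior points = area - boundary/2 + 1 = 611; answer 611

611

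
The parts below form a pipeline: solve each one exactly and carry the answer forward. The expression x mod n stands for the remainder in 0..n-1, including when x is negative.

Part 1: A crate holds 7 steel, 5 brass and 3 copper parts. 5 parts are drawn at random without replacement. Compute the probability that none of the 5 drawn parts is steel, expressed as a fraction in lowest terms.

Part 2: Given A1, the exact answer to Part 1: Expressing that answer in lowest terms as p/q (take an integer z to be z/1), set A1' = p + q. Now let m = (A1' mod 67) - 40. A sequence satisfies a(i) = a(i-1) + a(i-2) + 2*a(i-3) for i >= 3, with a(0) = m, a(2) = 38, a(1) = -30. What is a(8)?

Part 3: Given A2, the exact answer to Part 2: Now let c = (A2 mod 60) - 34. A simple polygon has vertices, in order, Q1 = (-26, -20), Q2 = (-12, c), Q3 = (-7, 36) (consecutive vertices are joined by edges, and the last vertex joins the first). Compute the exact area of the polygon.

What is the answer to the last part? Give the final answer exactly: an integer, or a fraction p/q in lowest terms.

Part 1: total draws C(15,5) = 3003; favorable C(8,5) = 56; P = 8/429; answer 8/429
Part 2: A1 = 8/429; threaded value p + q = 437; m = -5; a(3) = 1*(38) + 1*(-30) + 2*(-5) = -2; iterating: a(3)=-2, a(4)=-24, a(5)=50, a(6)=22, a(7)=24, a(8)=146; answer 146
Part 3: A2 = 146; c = -8; cross terms: (-26*-8 - -12*-20)=-32, (-12*36 - -7*-8)=-488, (-7*-20 - -26*36)=1076; twice the area = |556| = 556; area = 278; answer 278

278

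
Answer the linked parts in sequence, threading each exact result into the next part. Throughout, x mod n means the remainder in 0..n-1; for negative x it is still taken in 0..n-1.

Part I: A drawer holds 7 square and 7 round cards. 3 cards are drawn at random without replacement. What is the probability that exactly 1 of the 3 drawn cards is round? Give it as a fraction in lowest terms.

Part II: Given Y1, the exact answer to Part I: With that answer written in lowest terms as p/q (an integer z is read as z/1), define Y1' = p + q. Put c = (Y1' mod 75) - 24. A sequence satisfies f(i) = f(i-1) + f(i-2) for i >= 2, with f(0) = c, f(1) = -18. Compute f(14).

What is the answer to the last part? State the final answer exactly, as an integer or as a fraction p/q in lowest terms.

4631

Part I: total draws C(14,3) = 364; favorable C(7,1)*C(7,2) = 147; P = 21/52; answer 21/52
Part II: Y1 = 21/52; threaded value p + q = 73; c = 49; f(2) = 1*(-18) + 1*(49) = 31; iterating: f(2)=31, f(3)=13, f(4)=44, f(5)=57, f(6)=101, f(7)=158, f(8)=259, f(9)=417, f(10)=676, f(11)=1093, f(12)=1769, f(13)=2862, f(14)=4631; answer 4631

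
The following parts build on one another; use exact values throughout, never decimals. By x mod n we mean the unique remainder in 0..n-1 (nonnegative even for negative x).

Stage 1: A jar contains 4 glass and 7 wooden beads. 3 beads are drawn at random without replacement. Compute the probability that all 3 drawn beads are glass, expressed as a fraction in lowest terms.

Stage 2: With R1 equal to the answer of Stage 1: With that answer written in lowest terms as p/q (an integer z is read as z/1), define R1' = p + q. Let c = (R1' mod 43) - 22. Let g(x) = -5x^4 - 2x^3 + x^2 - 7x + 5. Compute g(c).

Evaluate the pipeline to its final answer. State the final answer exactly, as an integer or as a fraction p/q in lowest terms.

-536341

Stage 1: total draws C(11,3) = 165; favorable C(4,3) = 4; P = 4/165; answer 4/165
Stage 2: R1 = 4/165; threaded value p + q = 169; c = 18; -5*(18)^4 - 2*(18)^3 + 1*(18)^2 - 7*(18)^1 + 5 = (-524880) + (-11664) + (324) + (-126) + (5) = -536341; answer -536341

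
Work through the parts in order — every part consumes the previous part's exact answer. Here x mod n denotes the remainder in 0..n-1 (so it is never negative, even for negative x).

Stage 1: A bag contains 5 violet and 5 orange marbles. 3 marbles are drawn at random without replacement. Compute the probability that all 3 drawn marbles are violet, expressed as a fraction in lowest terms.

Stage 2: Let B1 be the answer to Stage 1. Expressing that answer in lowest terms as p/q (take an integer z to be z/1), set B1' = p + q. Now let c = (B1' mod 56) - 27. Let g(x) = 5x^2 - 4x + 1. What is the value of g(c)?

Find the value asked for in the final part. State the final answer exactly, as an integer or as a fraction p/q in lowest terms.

Stage 1: total draws C(10,3) = 120; favorable C(5,3) = 10; P = 1/12; answer 1/12
Stage 2: B1 = 1/12; threaded value p + q = 13; c = -14; 5*(-14)^2 - 4*(-14)^1 + 1 = (980) + (56) + (1) = 1037; answer 1037

1037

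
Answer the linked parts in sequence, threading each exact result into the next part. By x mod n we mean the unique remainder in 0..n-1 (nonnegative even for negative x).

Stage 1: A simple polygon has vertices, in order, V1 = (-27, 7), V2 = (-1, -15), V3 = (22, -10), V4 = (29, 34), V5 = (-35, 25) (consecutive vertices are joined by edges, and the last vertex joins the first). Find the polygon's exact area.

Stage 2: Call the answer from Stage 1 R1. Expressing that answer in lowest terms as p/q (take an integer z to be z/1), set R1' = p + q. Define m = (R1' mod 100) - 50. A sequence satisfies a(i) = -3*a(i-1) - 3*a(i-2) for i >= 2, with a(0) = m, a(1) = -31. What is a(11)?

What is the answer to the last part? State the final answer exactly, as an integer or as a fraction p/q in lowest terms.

Stage 1: cross terms: (-27*-15 - -1*7)=412, (-1*-10 - 22*-15)=340, (22*34 - 29*-10)=1038, (29*25 - -35*34)=1915, (-35*7 - -27*25)=430; twice the area = |4135| = 4135; area = 4135/2; answer 4135/2
Stage 2: R1 = 4135/2; threaded value p + q = 4137; m = -13; a(2) = -3*(-31) - 3*(-13) = 132; iterating: a(2)=132, a(3)=-303, a(4)=513, a(5)=-630, a(6)=351, a(7)=837, a(8)=-3564, a(9)=8181, a(10)=-13851, a(11)=17010; answer 17010

17010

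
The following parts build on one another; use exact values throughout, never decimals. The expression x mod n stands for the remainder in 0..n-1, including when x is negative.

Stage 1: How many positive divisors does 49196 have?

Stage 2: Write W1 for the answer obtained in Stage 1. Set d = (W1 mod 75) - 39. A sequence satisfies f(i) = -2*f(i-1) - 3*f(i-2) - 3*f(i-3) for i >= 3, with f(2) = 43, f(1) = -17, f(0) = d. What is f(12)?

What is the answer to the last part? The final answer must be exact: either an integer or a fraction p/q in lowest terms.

19

Stage 1: 49196 = 2^2 * 7^2 * 251; number of divisors = (2+1) * (2+1) * (1+1) = 18; answer 18
Stage 2: W1 = 18; d = -21; f(3) = -2*(43) - 3*(-17) - 3*(-21) = 28; iterating: f(3)=28, f(4)=-134, f(5)=55, f(6)=208, f(7)=-179, f(8)=-431, f(9)=775, f(10)=280, f(11)=-1592, f(12)=19; answer 19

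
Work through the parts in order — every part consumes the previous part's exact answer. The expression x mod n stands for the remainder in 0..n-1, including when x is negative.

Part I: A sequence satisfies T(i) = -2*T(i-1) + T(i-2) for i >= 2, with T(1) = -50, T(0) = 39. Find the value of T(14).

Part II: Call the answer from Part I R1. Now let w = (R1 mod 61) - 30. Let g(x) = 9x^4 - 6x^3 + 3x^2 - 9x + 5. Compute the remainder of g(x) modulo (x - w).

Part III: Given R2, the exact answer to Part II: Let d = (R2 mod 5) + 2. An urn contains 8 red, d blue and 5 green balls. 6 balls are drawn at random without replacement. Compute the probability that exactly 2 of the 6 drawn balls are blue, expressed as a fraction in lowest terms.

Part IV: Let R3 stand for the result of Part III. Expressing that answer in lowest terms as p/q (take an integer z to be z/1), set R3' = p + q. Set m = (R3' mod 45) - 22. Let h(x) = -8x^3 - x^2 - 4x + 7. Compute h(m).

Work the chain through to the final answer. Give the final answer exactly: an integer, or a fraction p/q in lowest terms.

21819

Part I: T(2) = -2*(-50) + 1*(39) = 139; iterating: T(2)=139, T(3)=-328, T(4)=795, T(5)=-1918, T(6)=4631, T(7)=-11180, T(8)=26991, T(9)=-65162, T(10)=157315, T(11)=-379792, T(12)=916899, T(13)=-2213590, T(14)=5344079; answer 5344079
Part II: R1 = 5344079; w = 22; remainder = value at the root: 9*(22)^4 - 6*(22)^3 + 3*(22)^2 - 9*(22)^1 + 5 = (2108304) + (-63888) + (1452) + (-198) + (5) = 2045675; answer 2045675
Part III: R2 = 2045675; d = 2; total draws C(15,6) = 5005; favorable C(2,2)*C(13,4) = 715; P = 1/7; answer 1/7
Part IV: R3 = 1/7; threaded value p + q = 8; m = -14; -8*(-14)^3 - 1*(-14)^2 - 4*(-14)^1 + 7 = (21952) + (-196) + (56) + (7) = 21819; answer 21819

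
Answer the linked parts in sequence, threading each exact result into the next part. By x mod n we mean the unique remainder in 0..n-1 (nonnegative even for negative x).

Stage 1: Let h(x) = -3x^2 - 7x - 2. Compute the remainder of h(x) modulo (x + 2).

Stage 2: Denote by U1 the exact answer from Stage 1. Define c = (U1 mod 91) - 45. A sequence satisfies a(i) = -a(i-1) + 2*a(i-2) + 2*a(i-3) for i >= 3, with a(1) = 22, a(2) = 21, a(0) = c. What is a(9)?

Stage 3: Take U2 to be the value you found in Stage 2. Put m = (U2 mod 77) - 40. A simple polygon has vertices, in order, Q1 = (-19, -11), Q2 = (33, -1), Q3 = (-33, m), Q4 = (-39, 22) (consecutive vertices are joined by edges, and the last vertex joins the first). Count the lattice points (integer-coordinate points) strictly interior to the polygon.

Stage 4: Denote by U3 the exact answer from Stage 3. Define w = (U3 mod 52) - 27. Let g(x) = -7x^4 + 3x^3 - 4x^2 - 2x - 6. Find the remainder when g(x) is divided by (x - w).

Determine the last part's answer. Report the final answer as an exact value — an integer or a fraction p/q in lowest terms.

-73386

Stage 1: remainder = value at the root: -3*(-2)^2 - 7*(-2)^1 - 2 = (-12) + (14) + (-2) = 0; answer 0
Stage 2: U1 = 0; c = -45; a(3) = -1*(21) + 2*(22) + 2*(-45) = -67; iterating: a(3)=-67, a(4)=153, a(5)=-245, a(6)=417, a(7)=-601, a(8)=945, a(9)=-1313; answer -1313
Stage 3: U2 = -1313; m = 33; cross terms: (-19*-1 - 33*-11)=382, (33*33 - -33*-1)=1056, (-33*22 - -39*33)=561, (-39*-11 - -19*22)=847; twice the area = |2846| = 2846; area = 1423; boundary points = 2 + 2 + 1 + 1 = 6; strictly interior points = area - boundary/2 + 1 = 1421; answer 1421
Stage 4: U3 = 1421; w = -10; remainder = value at the root: -7*(-10)^4 + 3*(-10)^3 - 4*(-10)^2 - 2*(-10)^1 - 6 = (-70000) + (-3000) + (-400) + (20) + (-6) = -73386; answer -73386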